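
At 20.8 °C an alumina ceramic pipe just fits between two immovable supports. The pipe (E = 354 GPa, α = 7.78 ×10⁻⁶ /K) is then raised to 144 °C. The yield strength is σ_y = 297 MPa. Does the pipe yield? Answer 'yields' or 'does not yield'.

yields

ΔT = 123.2 K. Constrained thermal stress σ = E·α·ΔT = 354.0×10³ MPa × 7.78×10⁻⁶ × 123.2 = 339 MPa (compressive).
Compare to σ_y = 297 MPa: σ ≥ σ_y, so it yields.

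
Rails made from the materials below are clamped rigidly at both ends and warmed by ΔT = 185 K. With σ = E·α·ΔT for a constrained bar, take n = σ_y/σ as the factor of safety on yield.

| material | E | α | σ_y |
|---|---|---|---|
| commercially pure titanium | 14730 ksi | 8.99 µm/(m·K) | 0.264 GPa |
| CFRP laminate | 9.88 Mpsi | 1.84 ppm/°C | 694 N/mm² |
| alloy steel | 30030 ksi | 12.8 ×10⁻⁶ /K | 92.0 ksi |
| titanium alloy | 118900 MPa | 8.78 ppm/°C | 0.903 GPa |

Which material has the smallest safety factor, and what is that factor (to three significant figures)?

alloy steel, n = 1.29

Converting E to GPa, α to ×10⁻⁶/K, σ_y to MPa, then σ and n for each:
  commercially pure titanium: E = 101.6, α = 8.99, σ_y = 264.0 → σ = 169 MPa, n = 1.56
  CFRP laminate: E = 68.12, α = 1.84, σ_y = 694.0 → σ = 23.2 MPa, n = 29.9
  alloy steel: E = 207.0, α = 12.8, σ_y = 634.3 → σ = 490 MPa, n = 1.29
  titanium alloy: E = 118.9, α = 8.78, σ_y = 903.0 → σ = 193 MPa, n = 4.68
The minimum is alloy steel at n = 1.29.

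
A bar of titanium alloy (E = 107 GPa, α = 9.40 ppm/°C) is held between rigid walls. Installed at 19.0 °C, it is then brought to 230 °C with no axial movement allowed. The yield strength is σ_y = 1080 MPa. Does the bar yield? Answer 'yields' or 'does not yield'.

ΔT = 211.0 K. Constrained thermal stress σ = E·α·ΔT = 107.0×10³ MPa × 9.40×10⁻⁶ × 211.0 = 212 MPa (compressive).
Compare to σ_y = 1080 MPa: σ < σ_y, so it does not yield.

does not yield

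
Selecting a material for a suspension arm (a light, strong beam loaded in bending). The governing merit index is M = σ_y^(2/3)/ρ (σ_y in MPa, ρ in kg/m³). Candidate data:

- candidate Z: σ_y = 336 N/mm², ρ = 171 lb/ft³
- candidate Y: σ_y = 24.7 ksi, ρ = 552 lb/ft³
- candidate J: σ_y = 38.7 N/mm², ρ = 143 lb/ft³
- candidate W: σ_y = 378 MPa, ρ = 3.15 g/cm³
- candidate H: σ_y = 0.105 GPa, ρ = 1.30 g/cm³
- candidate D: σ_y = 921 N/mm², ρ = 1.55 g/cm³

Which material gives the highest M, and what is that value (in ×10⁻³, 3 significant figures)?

candidate D, M = 61.1×10⁻³

Putting every candidate on a common basis:
  candidate Z: σ_y = 336.0 MPa, ρ = 2739 kg/m³
  candidate Y: σ_y = 170.3 MPa, ρ = 8842 kg/m³
  candidate J: σ_y = 38.70 MPa, ρ = 2291 kg/m³
  candidate W: σ_y = 378.0 MPa, ρ = 3150 kg/m³
  candidate H: σ_y = 105.0 MPa, ρ = 1300 kg/m³
  candidate D: σ_y = 921.0 MPa, ρ = 1550 kg/m³
  candidate D: M = 61.1×10⁻³
  candidate Z: M = 17.6×10⁻³
  candidate H: M = 17.1×10⁻³
  candidate W: M = 16.6×10⁻³
  candidate J: M = 4.99×10⁻³
  candidate Y: M = 3.47×10⁻³
Candidate D ranks first.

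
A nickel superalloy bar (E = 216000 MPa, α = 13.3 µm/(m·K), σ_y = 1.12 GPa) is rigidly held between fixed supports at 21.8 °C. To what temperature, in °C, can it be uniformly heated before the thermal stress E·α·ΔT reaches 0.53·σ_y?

228 °C

E = 216000 MPa = 216.0 GPa.
σ_y = 1.12 GPa = 1120 MPa.
E·α·ΔT = 593.6 MPa ⇒ ΔT = 593.6 / (216.0×10³ × 13.3×10⁻⁶) = 206.6 K.
T = 21.8 + 206.6 = 228.4 °C.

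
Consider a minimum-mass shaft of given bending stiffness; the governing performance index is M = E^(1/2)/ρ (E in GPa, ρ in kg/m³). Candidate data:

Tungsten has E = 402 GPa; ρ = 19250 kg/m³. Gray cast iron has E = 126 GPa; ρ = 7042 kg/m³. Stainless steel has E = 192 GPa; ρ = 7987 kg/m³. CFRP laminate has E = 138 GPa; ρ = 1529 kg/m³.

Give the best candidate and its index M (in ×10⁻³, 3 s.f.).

Per-candidate index values:
  CFRP laminate: M = 7.68×10⁻³
  stainless steel: M = 1.73×10⁻³
  gray cast iron: M = 1.59×10⁻³
  tungsten: M = 1.04×10⁻³
The maximum is for CFRP laminate.

CFRP laminate, M = 7.68×10⁻³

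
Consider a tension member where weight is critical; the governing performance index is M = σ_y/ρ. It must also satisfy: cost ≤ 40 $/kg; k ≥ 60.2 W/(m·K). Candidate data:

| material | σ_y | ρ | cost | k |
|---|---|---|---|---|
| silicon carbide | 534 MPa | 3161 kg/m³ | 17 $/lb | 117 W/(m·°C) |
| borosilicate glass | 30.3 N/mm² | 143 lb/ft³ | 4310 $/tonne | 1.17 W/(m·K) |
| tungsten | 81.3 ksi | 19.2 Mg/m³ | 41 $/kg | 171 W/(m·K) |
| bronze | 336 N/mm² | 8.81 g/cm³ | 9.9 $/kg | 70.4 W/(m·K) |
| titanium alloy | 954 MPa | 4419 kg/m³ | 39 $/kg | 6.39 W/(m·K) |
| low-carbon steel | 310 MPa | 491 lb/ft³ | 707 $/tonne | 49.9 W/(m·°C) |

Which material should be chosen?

silicon carbide

Screen on constraints: cost ≤ 40 $/kg; k ≥ 60.2 W/(m·K). Survivors: silicon carbide, bronze.
Convert each candidate to consistent units, then evaluate M:
  silicon carbide: σ_y = 534.0 MPa, ρ = 3161 kg/m³
  bronze: σ_y = 336.0 MPa, ρ = 8810 kg/m³
  silicon carbide: M = 169 kN·m/kg
  bronze: M = 38.1 kN·m/kg
Silicon carbide has the largest M.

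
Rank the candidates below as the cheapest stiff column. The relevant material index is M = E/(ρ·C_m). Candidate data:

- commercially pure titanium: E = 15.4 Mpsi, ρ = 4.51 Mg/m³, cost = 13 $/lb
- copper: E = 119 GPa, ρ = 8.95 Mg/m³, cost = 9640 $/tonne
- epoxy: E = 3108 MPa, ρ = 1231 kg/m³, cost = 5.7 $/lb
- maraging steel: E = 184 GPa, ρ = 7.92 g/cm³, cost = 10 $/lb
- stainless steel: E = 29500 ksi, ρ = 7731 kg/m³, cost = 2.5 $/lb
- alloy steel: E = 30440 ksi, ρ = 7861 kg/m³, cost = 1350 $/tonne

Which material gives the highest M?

Putting every candidate on a common basis:
  commercially pure titanium: E = 106.2 GPa, ρ = 4510 kg/m³, cost = 28.66 $/kg
  copper: E = 119.0 GPa, ρ = 8950 kg/m³, cost = 9.640 $/kg
  epoxy: E = 3.108 GPa, ρ = 1231 kg/m³, cost = 12.57 $/kg
  maraging steel: E = 184.0 GPa, ρ = 7920 kg/m³, cost = 22.05 $/kg
  stainless steel: E = 203.4 GPa, ρ = 7731 kg/m³, cost = 5.511 $/kg
  alloy steel: E = 209.9 GPa, ρ = 7861 kg/m³, cost = 1.350 $/kg
  alloy steel: M = 19.8 MN·m per $
  stainless steel: M = 4.77 MN·m per $
  copper: M = 1.38 MN·m per $
  maraging steel: M = 1.05 MN·m per $
  commercially pure titanium: M = 0.821 MN·m per $
  epoxy: M = 0.201 MN·m per $
Highest index: alloy steel.

alloy steel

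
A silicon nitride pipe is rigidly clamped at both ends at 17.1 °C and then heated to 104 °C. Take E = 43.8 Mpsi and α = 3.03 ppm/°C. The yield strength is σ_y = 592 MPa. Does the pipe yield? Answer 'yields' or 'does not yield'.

does not yield

E = 43.8 Mpsi = 302.0 GPa.
ΔT = 86.90 K. Constrained thermal stress σ = E·α·ΔT = 302.0×10³ MPa × 3.03×10⁻⁶ × 86.90 = 79.5 MPa (compressive).
Compare to σ_y = 592 MPa: σ < σ_y, so it does not yield.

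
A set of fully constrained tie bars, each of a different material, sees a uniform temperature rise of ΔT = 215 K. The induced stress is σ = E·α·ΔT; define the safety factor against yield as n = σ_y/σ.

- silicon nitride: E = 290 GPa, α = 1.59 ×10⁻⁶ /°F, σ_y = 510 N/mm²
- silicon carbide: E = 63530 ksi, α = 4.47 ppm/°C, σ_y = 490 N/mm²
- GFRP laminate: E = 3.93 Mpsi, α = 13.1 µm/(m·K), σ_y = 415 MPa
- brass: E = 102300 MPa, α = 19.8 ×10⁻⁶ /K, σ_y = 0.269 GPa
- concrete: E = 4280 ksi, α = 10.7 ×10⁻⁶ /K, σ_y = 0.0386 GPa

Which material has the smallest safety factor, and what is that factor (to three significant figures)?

Converting E to GPa, α to ×10⁻⁶/K, σ_y to MPa, then σ and n for each:
  silicon nitride: E = 290.0, α = 2.86, σ_y = 510.0 → σ = 178 MPa, n = 2.86
  silicon carbide: E = 438.0, α = 4.47, σ_y = 490.0 → σ = 421 MPa, n = 1.16
  GFRP laminate: E = 27.10, α = 13.1, σ_y = 415.0 → σ = 76.3 MPa, n = 5.44
  brass: E = 102.3, α = 19.8, σ_y = 269.0 → σ = 435 MPa, n = 0.618
  concrete: E = 29.51, α = 10.7, σ_y = 38.60 → σ = 67.9 MPa, n = 0.569
Smallest n: concrete with n = 0.569.

concrete, n = 0.569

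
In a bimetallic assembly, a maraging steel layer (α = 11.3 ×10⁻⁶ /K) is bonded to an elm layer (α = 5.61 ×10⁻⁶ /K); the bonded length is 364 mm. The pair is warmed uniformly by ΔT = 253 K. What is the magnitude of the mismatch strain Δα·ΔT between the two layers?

Δα = |11.3 − 5.61|×10⁻⁶/K = 5.69×10⁻⁶/K.
Mismatch strain = Δα·ΔT = 5.69×10⁻⁶ × 253.0 = 1.44×10⁻³.

1.44×10⁻³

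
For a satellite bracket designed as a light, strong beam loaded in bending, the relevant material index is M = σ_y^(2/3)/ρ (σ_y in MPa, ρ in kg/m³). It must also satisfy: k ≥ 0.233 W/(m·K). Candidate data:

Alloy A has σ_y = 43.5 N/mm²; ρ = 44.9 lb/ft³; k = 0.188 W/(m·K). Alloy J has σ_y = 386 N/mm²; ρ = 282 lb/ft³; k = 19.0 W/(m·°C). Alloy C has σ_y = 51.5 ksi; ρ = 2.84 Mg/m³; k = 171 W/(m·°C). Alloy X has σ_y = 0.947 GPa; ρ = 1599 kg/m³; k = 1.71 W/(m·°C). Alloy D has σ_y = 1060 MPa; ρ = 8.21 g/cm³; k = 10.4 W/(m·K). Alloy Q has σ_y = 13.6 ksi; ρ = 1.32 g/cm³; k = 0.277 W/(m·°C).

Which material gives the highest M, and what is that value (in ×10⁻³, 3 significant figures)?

Screen on constraints: k ≥ 0.233 W/(m·K). Survivors: alloy J, alloy C, alloy X, alloy D, alloy Q.
After converting to SI:
  alloy J: σ_y = 386.0 MPa, ρ = 4517 kg/m³
  alloy C: σ_y = 355.1 MPa, ρ = 2840 kg/m³
  alloy X: σ_y = 947.0 MPa, ρ = 1599 kg/m³
  alloy D: σ_y = 1060 MPa, ρ = 8210 kg/m³
  alloy Q: σ_y = 93.77 MPa, ρ = 1320 kg/m³
  alloy X: M = 60.3×10⁻³
  alloy C: M = 17.7×10⁻³
  alloy Q: M = 15.6×10⁻³
  alloy D: M = 12.7×10⁻³
  alloy J: M = 11.7×10⁻³
Alloy X has the largest M.

alloy X, M = 60.3×10⁻³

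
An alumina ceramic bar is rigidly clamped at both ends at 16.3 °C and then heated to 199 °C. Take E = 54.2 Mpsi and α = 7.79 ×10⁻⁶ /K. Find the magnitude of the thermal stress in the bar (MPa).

532 MPa

E = 54.2 Mpsi = 373.7 GPa.
ΔT = 182.7 K. Constrained thermal stress σ = E·α·ΔT = 373.7×10³ MPa × 7.79×10⁻⁶ × 182.7 = 532 MPa (compressive).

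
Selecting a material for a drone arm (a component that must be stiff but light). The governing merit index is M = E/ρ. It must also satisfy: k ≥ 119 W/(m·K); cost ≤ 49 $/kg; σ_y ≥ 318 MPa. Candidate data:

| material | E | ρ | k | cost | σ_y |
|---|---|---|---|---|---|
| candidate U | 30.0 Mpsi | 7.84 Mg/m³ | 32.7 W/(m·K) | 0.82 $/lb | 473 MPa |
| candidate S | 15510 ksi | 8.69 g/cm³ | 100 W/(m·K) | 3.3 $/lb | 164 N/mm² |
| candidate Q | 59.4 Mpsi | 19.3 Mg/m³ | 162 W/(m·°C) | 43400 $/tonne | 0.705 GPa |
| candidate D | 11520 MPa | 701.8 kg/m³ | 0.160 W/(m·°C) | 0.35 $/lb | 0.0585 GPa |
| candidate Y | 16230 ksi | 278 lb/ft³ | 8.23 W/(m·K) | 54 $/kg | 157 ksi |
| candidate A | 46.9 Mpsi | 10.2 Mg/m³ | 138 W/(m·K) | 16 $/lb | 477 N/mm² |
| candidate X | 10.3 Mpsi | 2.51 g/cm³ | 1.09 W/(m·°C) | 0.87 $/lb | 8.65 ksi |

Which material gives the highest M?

Screen on constraints: k ≥ 119 W/(m·K); cost ≤ 49 $/kg; σ_y ≥ 318 MPa. Survivors: candidate Q, candidate A.
After converting to SI:
  candidate Q: E = 409.5 GPa, ρ = 19300 kg/m³
  candidate A: E = 323.4 GPa, ρ = 10200 kg/m³
  candidate A: M = 31.7 MN·m/kg
  candidate Q: M = 21.2 MN·m/kg
Highest index: candidate A.

candidate A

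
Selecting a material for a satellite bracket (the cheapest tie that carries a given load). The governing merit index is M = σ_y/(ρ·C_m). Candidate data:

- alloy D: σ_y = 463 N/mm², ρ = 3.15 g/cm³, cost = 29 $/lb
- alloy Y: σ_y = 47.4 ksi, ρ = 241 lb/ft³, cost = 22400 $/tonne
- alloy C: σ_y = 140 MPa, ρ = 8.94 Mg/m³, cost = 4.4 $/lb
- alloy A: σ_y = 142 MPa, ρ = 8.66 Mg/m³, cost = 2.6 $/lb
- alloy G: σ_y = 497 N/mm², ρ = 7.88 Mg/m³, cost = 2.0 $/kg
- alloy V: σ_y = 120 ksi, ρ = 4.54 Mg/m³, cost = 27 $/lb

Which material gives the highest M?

alloy G

Convert each candidate to consistent units, then evaluate M:
  alloy D: σ_y = 463.0 MPa, ρ = 3150 kg/m³, cost = 63.93 $/kg
  alloy Y: σ_y = 326.8 MPa, ρ = 3860 kg/m³, cost = 22.40 $/kg
  alloy C: σ_y = 140.0 MPa, ρ = 8940 kg/m³, cost = 9.700 $/kg
  alloy A: σ_y = 142.0 MPa, ρ = 8660 kg/m³, cost = 5.732 $/kg
  alloy G: σ_y = 497.0 MPa, ρ = 7880 kg/m³, cost = 2.000 $/kg
  alloy V: σ_y = 827.4 MPa, ρ = 4540 kg/m³, cost = 59.52 $/kg
  alloy G: M = 31.5 kN·m per $
  alloy Y: M = 3.78 kN·m per $
  alloy V: M = 3.06 kN·m per $
  alloy A: M = 2.86 kN·m per $
  alloy D: M = 2.30 kN·m per $
  alloy C: M = 1.61 kN·m per $
Alloy G ranks first.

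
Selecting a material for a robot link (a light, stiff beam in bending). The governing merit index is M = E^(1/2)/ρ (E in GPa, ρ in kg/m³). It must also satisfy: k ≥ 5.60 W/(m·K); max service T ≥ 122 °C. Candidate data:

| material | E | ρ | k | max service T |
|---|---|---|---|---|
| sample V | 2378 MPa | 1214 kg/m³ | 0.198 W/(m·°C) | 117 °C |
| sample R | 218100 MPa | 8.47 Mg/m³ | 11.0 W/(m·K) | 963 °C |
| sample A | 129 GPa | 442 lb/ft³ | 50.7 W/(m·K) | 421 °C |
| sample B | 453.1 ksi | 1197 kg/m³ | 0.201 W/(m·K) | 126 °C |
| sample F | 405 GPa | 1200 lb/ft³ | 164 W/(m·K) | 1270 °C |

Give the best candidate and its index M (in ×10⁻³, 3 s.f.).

sample R, M = 1.74×10⁻³

Screen on constraints: k ≥ 5.60 W/(m·K); max service T ≥ 122 °C. Survivors: sample R, sample A, sample F.
Normalizing units and computing the index:
  sample R: E = 218.1 GPa, ρ = 8470 kg/m³
  sample A: E = 129.0 GPa, ρ = 7080 kg/m³
  sample F: E = 405.0 GPa, ρ = 19220 kg/m³
  sample R: M = 1.74×10⁻³
  sample A: M = 1.60×10⁻³
  sample F: M = 1.05×10⁻³
The maximum is for sample R.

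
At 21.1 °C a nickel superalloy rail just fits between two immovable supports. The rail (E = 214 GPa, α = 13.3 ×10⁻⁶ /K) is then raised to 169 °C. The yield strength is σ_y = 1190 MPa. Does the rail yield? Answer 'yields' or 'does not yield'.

ΔT = 147.9 K. Constrained thermal stress σ = E·α·ΔT = 214.0×10³ MPa × 13.3×10⁻⁶ × 147.9 = 421 MPa (compressive).
Compare to σ_y = 1190 MPa: σ < σ_y, so it does not yield.

does not yield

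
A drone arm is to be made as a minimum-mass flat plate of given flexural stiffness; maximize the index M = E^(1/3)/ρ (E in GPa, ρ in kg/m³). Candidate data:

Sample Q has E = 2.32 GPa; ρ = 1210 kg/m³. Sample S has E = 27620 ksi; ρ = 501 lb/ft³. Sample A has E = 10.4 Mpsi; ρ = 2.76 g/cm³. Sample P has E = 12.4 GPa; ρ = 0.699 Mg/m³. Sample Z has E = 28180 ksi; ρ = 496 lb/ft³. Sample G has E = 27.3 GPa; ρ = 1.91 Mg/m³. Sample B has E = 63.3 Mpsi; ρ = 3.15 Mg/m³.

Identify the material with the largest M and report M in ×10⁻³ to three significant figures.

Convert each candidate to consistent units, then evaluate M:
  sample Q: E = 2.320 GPa, ρ = 1210 kg/m³
  sample S: E = 190.4 GPa, ρ = 8025 kg/m³
  sample A: E = 71.71 GPa, ρ = 2760 kg/m³
  sample P: E = 12.40 GPa, ρ = 699.0 kg/m³
  sample Z: E = 194.3 GPa, ρ = 7945 kg/m³
  sample G: E = 27.30 GPa, ρ = 1910 kg/m³
  sample B: E = 436.4 GPa, ρ = 3150 kg/m³
  sample P: M = 3.31×10⁻³
  sample B: M = 2.41×10⁻³
  sample G: M = 1.58×10⁻³
  sample A: M = 1.51×10⁻³
  sample Q: M = 1.09×10⁻³
  sample Z: M = 0.729×10⁻³
  sample S: M = 0.717×10⁻³
Highest index: sample P.

sample P, M = 3.31×10⁻³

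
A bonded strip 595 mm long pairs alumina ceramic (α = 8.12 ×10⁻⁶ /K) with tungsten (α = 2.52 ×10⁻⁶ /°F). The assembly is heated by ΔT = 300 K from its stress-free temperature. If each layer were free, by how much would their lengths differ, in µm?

tungsten: α = 2.52×10⁻⁶/°F × 9/5 = 4.54×10⁻⁶/K.
Δα = |8.12 − 4.54|×10⁻⁶/K = 3.58×10⁻⁶/K.
ΔL_mismatch = Δα·L·ΔT = 3.58×10⁻⁶ × 595.0 mm × 300.0 K = 640 µm.

640 µm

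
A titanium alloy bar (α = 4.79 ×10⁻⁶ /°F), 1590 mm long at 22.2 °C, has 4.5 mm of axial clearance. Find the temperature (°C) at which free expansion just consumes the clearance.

α = 4.79×10⁻⁶/°F × 9/5 = 8.62×10⁻⁶/K.
α·L₀·ΔT = 4.5 mm ⇒ ΔT = 4.5 / (8.62×10⁻⁶ × 1590.0) = 328.3 K.
T = 22.2 + 328.3 = 350.5 °C.

350 °C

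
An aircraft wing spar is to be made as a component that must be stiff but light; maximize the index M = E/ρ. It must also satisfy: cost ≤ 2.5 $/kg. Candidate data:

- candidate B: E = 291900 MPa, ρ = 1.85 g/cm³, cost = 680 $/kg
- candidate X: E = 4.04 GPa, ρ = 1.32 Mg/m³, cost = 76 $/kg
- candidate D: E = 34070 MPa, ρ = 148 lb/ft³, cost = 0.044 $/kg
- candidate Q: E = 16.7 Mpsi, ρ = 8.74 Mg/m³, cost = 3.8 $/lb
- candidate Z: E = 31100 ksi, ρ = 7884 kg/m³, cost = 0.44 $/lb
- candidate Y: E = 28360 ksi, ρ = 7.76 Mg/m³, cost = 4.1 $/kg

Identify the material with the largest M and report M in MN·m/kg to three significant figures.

candidate Z, M = 27.2 MN·m/kg

Screen on constraints: cost ≤ 2.5 $/kg. Survivors: candidate D, candidate Z.
After converting to SI:
  candidate D: E = 34.07 GPa, ρ = 2371 kg/m³
  candidate Z: E = 214.4 GPa, ρ = 7884 kg/m³
  candidate Z: M = 27.2 MN·m/kg
  candidate D: M = 14.4 MN·m/kg
The maximum is for candidate Z.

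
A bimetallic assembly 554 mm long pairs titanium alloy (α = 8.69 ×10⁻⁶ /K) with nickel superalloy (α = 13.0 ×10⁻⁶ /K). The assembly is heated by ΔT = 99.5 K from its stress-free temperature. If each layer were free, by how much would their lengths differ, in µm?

Δα = |8.69 − 13.0|×10⁻⁶/K = 4.31×10⁻⁶/K.
ΔL_mismatch = Δα·L·ΔT = 4.31×10⁻⁶ × 554.0 mm × 99.5 K = 238 µm.

238 µm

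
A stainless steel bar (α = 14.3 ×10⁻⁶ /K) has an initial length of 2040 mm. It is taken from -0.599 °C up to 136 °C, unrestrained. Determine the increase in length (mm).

3.98 mm

ΔT = 136 − (-0.599) = 136.6 K.
ΔL = α·L₀·ΔT = 14.3×10⁻⁶ × 2040 mm × 136.6 K = 3.98 mm.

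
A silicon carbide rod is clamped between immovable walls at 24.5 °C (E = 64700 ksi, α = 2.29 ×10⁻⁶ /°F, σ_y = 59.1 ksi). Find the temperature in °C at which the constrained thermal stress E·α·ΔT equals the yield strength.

E = 64700 ksi = 446.1 GPa.
α = 2.29×10⁻⁶/°F × 9/5 = 4.12×10⁻⁶/K.
σ_y = 59.1 ksi = 407.5 MPa.
E·α·ΔT = 407.5 MPa ⇒ ΔT = 407.5 / (446.1×10³ × 4.12×10⁻⁶) = 221.6 K.
T = 24.5 + 221.6 = 246.1 °C.

246 °C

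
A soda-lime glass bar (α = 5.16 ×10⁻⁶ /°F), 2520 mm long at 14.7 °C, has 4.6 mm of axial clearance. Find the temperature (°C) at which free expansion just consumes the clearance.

α = 5.16×10⁻⁶/°F × 9/5 = 9.29×10⁻⁶/K.
α·L₀·ΔT = 4.6 mm ⇒ ΔT = 4.6 / (9.29×10⁻⁶ × 2520.0) = 196.5 K.
T = 14.7 + 196.5 = 211.2 °C.

211 °C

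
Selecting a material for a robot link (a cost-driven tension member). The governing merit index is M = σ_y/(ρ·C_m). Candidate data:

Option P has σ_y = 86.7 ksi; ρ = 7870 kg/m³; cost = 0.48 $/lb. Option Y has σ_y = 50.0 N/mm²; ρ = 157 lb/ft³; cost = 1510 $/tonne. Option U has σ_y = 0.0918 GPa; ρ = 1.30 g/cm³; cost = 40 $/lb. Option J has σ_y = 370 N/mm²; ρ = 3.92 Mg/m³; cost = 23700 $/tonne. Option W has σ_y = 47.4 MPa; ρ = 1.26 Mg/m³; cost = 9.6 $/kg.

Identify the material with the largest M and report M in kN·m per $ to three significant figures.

option P, M = 71.8 kN·m per $

Convert each candidate to consistent units, then evaluate M:
  option P: σ_y = 597.8 MPa, ρ = 7870 kg/m³, cost = 1.058 $/kg
  option Y: σ_y = 50.00 MPa, ρ = 2515 kg/m³, cost = 1.510 $/kg
  option U: σ_y = 91.80 MPa, ρ = 1300 kg/m³, cost = 88.18 $/kg
  option J: σ_y = 370.0 MPa, ρ = 3920 kg/m³, cost = 23.70 $/kg
  option W: σ_y = 47.40 MPa, ρ = 1260 kg/m³, cost = 9.600 $/kg
  option P: M = 71.8 kN·m per $
  option Y: M = 13.2 kN·m per $
  option J: M = 3.98 kN·m per $
  option W: M = 3.92 kN·m per $
  option U: M = 0.801 kN·m per $
Option P ranks first.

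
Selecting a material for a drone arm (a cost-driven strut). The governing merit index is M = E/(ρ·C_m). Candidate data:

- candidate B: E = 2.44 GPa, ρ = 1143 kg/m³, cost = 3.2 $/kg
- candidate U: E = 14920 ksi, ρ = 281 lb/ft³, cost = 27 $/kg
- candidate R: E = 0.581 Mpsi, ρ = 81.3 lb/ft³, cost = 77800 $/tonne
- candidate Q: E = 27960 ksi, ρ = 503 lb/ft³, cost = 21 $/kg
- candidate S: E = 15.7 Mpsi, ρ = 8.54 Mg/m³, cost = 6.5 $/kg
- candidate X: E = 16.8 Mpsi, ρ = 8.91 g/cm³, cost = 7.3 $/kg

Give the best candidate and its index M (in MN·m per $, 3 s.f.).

In SI units:
  candidate B: E = 2.440 GPa, ρ = 1143 kg/m³, cost = 3.200 $/kg
  candidate U: E = 102.9 GPa, ρ = 4501 kg/m³, cost = 27.00 $/kg
  candidate R: E = 4.006 GPa, ρ = 1302 kg/m³, cost = 77.80 $/kg
  candidate Q: E = 192.8 GPa, ρ = 8057 kg/m³, cost = 21.00 $/kg
  candidate S: E = 108.2 GPa, ρ = 8540 kg/m³, cost = 6.500 $/kg
  candidate X: E = 115.8 GPa, ρ = 8910 kg/m³, cost = 7.300 $/kg
  candidate S: M = 1.95 MN·m per $
  candidate X: M = 1.78 MN·m per $
  candidate Q: M = 1.14 MN·m per $
  candidate U: M = 0.846 MN·m per $
  candidate B: M = 0.667 MN·m per $
  candidate R: M = 0.0395 MN·m per $
Candidate S ranks first.

candidate S, M = 1.95 MN·m per $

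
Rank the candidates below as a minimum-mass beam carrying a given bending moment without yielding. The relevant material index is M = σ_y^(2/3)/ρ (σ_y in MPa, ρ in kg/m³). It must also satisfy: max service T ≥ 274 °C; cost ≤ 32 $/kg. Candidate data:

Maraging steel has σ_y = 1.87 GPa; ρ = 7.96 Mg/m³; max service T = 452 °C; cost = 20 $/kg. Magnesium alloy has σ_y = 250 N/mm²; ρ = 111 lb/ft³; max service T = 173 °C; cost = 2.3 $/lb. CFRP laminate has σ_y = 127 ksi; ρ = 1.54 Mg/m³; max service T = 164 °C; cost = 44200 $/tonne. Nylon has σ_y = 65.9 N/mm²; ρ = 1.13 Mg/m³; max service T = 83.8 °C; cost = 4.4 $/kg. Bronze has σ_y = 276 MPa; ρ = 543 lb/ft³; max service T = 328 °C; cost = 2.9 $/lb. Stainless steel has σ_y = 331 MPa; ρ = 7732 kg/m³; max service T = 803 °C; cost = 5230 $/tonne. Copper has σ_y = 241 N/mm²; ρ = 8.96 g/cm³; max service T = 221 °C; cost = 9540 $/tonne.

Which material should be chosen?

maraging steel

Screen on constraints: max service T ≥ 274 °C; cost ≤ 32 $/kg. Survivors: maraging steel, bronze, stainless steel.
In SI units:
  maraging steel: σ_y = 1870 MPa, ρ = 7960 kg/m³
  bronze: σ_y = 276.0 MPa, ρ = 8698 kg/m³
  stainless steel: σ_y = 331.0 MPa, ρ = 7732 kg/m³
  maraging steel: M = 19.1×10⁻³
  stainless steel: M = 6.19×10⁻³
  bronze: M = 4.87×10⁻³
Maraging steel has the largest M.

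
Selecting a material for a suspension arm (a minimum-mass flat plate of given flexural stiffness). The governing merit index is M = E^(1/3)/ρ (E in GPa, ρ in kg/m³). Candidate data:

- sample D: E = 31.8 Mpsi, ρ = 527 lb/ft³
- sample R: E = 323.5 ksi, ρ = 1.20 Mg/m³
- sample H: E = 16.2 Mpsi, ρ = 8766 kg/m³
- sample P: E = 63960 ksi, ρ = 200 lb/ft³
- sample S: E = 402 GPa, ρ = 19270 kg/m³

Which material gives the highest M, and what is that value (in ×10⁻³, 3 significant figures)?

Putting every candidate on a common basis:
  sample D: E = 219.3 GPa, ρ = 8442 kg/m³
  sample R: E = 2.230 GPa, ρ = 1200 kg/m³
  sample H: E = 111.7 GPa, ρ = 8766 kg/m³
  sample P: E = 441.0 GPa, ρ = 3204 kg/m³
  sample S: E = 402.0 GPa, ρ = 19270 kg/m³
  sample P: M = 2.38×10⁻³
  sample R: M = 1.09×10⁻³
  sample D: M = 0.714×10⁻³
  sample H: M = 0.549×10⁻³
  sample S: M = 0.383×10⁻³
Highest index: sample P.

sample P, M = 2.38×10⁻³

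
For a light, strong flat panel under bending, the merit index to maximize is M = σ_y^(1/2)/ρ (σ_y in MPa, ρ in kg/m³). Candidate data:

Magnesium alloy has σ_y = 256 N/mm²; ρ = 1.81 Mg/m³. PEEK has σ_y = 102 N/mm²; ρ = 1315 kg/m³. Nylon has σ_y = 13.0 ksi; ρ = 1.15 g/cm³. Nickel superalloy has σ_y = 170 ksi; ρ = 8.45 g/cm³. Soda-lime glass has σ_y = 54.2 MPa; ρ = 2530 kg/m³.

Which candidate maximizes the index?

magnesium alloy

Convert each candidate to consistent units, then evaluate M:
  magnesium alloy: σ_y = 256.0 MPa, ρ = 1810 kg/m³
  PEEK: σ_y = 102.0 MPa, ρ = 1315 kg/m³
  nylon: σ_y = 89.63 MPa, ρ = 1150 kg/m³
  nickel superalloy: σ_y = 1172 MPa, ρ = 8450 kg/m³
  soda-lime glass: σ_y = 54.20 MPa, ρ = 2530 kg/m³
  magnesium alloy: M = 8.84×10⁻³
  nylon: M = 8.23×10⁻³
  PEEK: M = 7.68×10⁻³
  nickel superalloy: M = 4.05×10⁻³
  soda-lime glass: M = 2.91×10⁻³
Highest index: magnesium alloy.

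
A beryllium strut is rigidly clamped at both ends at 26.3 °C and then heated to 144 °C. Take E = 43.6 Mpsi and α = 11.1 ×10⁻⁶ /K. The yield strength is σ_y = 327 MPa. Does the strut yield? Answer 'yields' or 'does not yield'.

yields

E = 43.6 Mpsi = 300.6 GPa.
ΔT = 117.7 K. Constrained thermal stress σ = E·α·ΔT = 300.6×10³ MPa × 11.1×10⁻⁶ × 117.7 = 393 MPa (compressive).
Compare to σ_y = 327 MPa: σ ≥ σ_y, so it yields.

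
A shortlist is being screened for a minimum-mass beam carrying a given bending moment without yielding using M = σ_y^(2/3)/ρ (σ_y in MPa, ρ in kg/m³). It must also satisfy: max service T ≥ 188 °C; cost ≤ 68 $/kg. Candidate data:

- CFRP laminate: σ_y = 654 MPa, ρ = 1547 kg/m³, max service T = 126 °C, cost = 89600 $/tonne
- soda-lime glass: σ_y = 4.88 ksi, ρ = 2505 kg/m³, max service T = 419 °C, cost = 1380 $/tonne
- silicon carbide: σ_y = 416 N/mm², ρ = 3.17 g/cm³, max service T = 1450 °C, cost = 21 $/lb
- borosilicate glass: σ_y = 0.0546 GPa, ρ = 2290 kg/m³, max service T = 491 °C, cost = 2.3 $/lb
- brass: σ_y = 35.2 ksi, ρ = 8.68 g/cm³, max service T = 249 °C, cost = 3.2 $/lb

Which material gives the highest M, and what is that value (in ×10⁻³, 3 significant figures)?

silicon carbide, M = 17.6×10⁻³

Screen on constraints: max service T ≥ 188 °C; cost ≤ 68 $/kg. Survivors: soda-lime glass, silicon carbide, borosilicate glass, brass.
Normalizing units and computing the index:
  soda-lime glass: σ_y = 33.65 MPa, ρ = 2505 kg/m³
  silicon carbide: σ_y = 416.0 MPa, ρ = 3170 kg/m³
  borosilicate glass: σ_y = 54.60 MPa, ρ = 2290 kg/m³
  brass: σ_y = 242.7 MPa, ρ = 8680 kg/m³
  silicon carbide: M = 17.6×10⁻³
  borosilicate glass: M = 6.28×10⁻³
  brass: M = 4.48×10⁻³
  soda-lime glass: M = 4.16×10⁻³
Silicon carbide ranks first.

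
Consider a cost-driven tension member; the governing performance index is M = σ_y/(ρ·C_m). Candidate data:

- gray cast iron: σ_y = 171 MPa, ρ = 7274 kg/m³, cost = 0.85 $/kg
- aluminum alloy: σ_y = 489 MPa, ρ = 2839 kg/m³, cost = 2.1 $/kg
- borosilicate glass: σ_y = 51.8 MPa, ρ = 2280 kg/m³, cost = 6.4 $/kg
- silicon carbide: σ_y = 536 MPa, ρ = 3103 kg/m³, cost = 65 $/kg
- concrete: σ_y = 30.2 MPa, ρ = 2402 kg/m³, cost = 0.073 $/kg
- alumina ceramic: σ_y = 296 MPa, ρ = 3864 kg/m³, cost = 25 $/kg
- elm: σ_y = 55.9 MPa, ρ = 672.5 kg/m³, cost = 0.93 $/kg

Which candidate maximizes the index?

concrete

Evaluate M for each candidate:
  concrete: M = 172 kN·m per $
  elm: M = 89.4 kN·m per $
  aluminum alloy: M = 82.0 kN·m per $
  gray cast iron: M = 27.7 kN·m per $
  borosilicate glass: M = 3.55 kN·m per $
  alumina ceramic: M = 3.06 kN·m per $
  silicon carbide: M = 2.66 kN·m per $
Highest index: concrete.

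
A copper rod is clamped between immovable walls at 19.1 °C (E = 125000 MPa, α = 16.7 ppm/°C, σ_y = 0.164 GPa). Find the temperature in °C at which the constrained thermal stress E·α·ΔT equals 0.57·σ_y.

63.9 °C

E = 125000 MPa = 125.0 GPa.
σ_y = 0.164 GPa = 164.0 MPa.
E·α·ΔT = 93.48 MPa ⇒ ΔT = 93.48 / (125.0×10³ × 16.7×10⁻⁶) = 44.78 K.
T = 19.1 + 44.78 = 63.88 °C.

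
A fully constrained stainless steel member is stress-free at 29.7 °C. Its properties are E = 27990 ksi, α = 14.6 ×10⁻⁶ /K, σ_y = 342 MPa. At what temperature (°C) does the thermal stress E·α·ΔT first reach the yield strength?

E = 27990 ksi = 193.0 GPa.
E·α·ΔT = 342.0 MPa ⇒ ΔT = 342.0 / (193.0×10³ × 14.6×10⁻⁶) = 121.4 K.
T = 29.7 + 121.4 = 151.1 °C.

151 °C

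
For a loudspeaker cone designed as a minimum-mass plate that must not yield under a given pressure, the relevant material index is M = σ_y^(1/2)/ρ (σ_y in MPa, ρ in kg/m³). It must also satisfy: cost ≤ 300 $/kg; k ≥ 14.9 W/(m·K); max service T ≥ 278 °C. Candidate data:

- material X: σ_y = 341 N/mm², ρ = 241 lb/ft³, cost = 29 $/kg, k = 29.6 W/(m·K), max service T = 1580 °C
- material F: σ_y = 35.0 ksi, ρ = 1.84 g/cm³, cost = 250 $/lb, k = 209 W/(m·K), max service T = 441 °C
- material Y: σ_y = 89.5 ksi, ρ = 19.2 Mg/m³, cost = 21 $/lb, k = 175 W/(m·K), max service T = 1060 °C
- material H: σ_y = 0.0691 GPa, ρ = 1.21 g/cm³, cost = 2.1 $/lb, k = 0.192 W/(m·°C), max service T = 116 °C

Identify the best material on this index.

Screen on constraints: cost ≤ 300 $/kg; k ≥ 14.9 W/(m·K); max service T ≥ 278 °C. Survivors: material X, material Y.
Putting every candidate on a common basis:
  material X: σ_y = 341.0 MPa, ρ = 3860 kg/m³
  material Y: σ_y = 617.1 MPa, ρ = 19200 kg/m³
  material X: M = 4.78×10⁻³
  material Y: M = 1.29×10⁻³
Material X has the largest M.

material X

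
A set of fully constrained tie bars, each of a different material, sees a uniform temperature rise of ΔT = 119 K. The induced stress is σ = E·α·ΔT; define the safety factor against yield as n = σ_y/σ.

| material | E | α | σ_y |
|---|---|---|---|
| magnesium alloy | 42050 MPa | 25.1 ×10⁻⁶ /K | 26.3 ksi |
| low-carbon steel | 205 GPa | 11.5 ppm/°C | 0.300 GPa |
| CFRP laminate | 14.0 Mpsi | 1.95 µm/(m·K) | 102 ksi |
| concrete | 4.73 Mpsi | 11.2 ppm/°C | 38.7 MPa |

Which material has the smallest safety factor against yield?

Converting E to GPa, α to ×10⁻⁶/K, σ_y to MPa, then σ and n for each:
  magnesium alloy: E = 42.05, α = 25.1, σ_y = 181.3 → σ = 126 MPa, n = 1.44
  low-carbon steel: E = 205.0, α = 11.5, σ_y = 300.0 → σ = 281 MPa, n = 1.07
  CFRP laminate: E = 96.53, α = 1.95, σ_y = 703.3 → σ = 22.4 MPa, n = 31.4
  concrete: E = 32.61, α = 11.2, σ_y = 38.70 → σ = 43.5 MPa, n = 0.890
Concrete has the lowest safety factor, n = 0.890.

concrete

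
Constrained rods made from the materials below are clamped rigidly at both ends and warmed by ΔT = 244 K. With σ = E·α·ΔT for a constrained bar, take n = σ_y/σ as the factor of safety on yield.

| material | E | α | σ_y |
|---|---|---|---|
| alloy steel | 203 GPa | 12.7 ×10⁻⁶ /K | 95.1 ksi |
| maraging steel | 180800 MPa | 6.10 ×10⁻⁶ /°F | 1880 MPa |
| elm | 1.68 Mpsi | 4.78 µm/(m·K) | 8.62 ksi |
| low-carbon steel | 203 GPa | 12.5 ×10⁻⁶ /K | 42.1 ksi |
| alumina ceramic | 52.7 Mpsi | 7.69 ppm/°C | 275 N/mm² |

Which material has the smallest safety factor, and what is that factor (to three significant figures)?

alumina ceramic, n = 0.403

Converting E to GPa, α to ×10⁻⁶/K, σ_y to MPa, then σ and n for each:
  alloy steel: E = 203.0, α = 12.7, σ_y = 655.7 → σ = 629 MPa, n = 1.04
  maraging steel: E = 180.8, α = 11.0, σ_y = 1880 → σ = 484 MPa, n = 3.88
  elm: E = 11.58, α = 4.78, σ_y = 59.43 → σ = 13.5 MPa, n = 4.40
  low-carbon steel: E = 203.0, α = 12.5, σ_y = 290.3 → σ = 619 MPa, n = 0.469
  alumina ceramic: E = 363.4, α = 7.69, σ_y = 275.0 → σ = 682 MPa, n = 0.403
Smallest n: alumina ceramic with n = 0.403.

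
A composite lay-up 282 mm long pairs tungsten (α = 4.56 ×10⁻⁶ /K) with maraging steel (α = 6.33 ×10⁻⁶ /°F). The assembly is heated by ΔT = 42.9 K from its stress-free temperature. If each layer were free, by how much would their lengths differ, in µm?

82.7 µm

maraging steel: α = 6.33×10⁻⁶/°F × 9/5 = 11.4×10⁻⁶/K.
Δα = |4.56 − 11.4|×10⁻⁶/K = 6.83×10⁻⁶/K.
ΔL_mismatch = Δα·L·ΔT = 6.83×10⁻⁶ × 282.0 mm × 42.9 K = 82.7 µm.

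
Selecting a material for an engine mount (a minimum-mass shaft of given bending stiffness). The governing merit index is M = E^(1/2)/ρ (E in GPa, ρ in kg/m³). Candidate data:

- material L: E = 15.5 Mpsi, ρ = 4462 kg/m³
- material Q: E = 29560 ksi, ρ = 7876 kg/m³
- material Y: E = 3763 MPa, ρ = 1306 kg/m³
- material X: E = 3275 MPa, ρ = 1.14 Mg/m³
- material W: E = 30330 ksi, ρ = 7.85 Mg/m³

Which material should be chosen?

After converting to SI:
  material L: E = 106.9 GPa, ρ = 4462 kg/m³
  material Q: E = 203.8 GPa, ρ = 7876 kg/m³
  material Y: E = 3.763 GPa, ρ = 1306 kg/m³
  material X: E = 3.275 GPa, ρ = 1140 kg/m³
  material W: E = 209.1 GPa, ρ = 7850 kg/m³
  material L: M = 2.32×10⁻³
  material W: M = 1.84×10⁻³
  material Q: M = 1.81×10⁻³
  material X: M = 1.59×10⁻³
  material Y: M = 1.49×10⁻³
Highest index: material L.

material L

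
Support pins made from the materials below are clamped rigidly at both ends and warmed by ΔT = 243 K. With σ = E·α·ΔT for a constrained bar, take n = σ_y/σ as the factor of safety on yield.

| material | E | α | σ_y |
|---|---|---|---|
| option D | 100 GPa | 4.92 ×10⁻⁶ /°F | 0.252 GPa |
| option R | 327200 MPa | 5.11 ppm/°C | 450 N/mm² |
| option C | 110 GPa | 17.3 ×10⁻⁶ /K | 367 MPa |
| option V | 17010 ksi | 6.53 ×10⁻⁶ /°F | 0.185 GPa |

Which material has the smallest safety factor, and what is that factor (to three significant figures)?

With everything in SI (GPa, ×10⁻⁶/K, MPa):
  option D: E = 100.0, α = 8.86, σ_y = 252.0 → σ = 215 MPa, n = 1.17
  option R: E = 327.2, α = 5.11, σ_y = 450.0 → σ = 406 MPa, n = 1.11
  option C: E = 110.0, α = 17.3, σ_y = 367.0 → σ = 462 MPa, n = 0.794
  option V: E = 117.3, α = 11.8, σ_y = 185.0 → σ = 335 MPa, n = 0.552
The minimum is option V at n = 0.552.

option V, n = 0.552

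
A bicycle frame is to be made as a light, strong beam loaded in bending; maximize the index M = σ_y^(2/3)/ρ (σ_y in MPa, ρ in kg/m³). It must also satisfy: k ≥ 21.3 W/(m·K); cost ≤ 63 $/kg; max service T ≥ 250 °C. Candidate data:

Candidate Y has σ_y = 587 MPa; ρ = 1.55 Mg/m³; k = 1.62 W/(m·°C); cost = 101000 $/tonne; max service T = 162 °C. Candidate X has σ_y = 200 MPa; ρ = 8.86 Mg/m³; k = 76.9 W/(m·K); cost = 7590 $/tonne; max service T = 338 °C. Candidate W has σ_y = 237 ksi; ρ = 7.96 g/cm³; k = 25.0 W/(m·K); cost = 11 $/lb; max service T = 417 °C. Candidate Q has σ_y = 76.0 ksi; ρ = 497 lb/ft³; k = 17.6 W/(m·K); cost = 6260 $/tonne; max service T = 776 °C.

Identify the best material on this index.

candidate W

Screen on constraints: k ≥ 21.3 W/(m·K); cost ≤ 63 $/kg; max service T ≥ 250 °C. Survivors: candidate X, candidate W.
Convert each candidate to consistent units, then evaluate M:
  candidate X: σ_y = 200.0 MPa, ρ = 8860 kg/m³
  candidate W: σ_y = 1634 MPa, ρ = 7960 kg/m³
  candidate W: M = 17.4×10⁻³
  candidate X: M = 3.86×10⁻³
Highest index: candidate W.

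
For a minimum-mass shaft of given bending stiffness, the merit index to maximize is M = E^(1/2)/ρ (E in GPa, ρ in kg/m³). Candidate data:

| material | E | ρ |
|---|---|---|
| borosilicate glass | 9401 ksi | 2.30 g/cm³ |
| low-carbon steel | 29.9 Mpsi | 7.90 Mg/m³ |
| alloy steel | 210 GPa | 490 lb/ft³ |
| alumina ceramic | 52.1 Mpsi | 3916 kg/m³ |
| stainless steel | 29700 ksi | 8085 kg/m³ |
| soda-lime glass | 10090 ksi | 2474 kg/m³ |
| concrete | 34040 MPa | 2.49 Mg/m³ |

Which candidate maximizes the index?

Normalizing units and computing the index:
  borosilicate glass: E = 64.82 GPa, ρ = 2300 kg/m³
  low-carbon steel: E = 206.2 GPa, ρ = 7900 kg/m³
  alloy steel: E = 210.0 GPa, ρ = 7849 kg/m³
  alumina ceramic: E = 359.2 GPa, ρ = 3916 kg/m³
  stainless steel: E = 204.8 GPa, ρ = 8085 kg/m³
  soda-lime glass: E = 69.57 GPa, ρ = 2474 kg/m³
  concrete: E = 34.04 GPa, ρ = 2490 kg/m³
  alumina ceramic: M = 4.84×10⁻³
  borosilicate glass: M = 3.50×10⁻³
  soda-lime glass: M = 3.37×10⁻³
  concrete: M = 2.34×10⁻³
  alloy steel: M = 1.85×10⁻³
  low-carbon steel: M = 1.82×10⁻³
  stainless steel: M = 1.77×10⁻³
Highest index: alumina ceramic.

alumina ceramic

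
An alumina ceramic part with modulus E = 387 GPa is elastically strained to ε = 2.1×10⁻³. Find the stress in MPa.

813 MPa

σ = E·ε = 387000 MPa × 2.1×10⁻³ = 813 MPa.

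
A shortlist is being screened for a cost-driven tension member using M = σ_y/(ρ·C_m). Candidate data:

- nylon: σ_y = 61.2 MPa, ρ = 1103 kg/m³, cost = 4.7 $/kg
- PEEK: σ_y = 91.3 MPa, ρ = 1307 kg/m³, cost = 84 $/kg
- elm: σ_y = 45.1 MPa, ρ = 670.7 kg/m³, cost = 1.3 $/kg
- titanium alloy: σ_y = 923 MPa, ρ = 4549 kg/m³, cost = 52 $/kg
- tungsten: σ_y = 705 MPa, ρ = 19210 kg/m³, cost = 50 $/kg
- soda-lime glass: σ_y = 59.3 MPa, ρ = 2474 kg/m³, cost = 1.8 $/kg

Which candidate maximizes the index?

Computing M directly (units already consistent):
  elm: M = 51.7 kN·m per $
  soda-lime glass: M = 13.3 kN·m per $
  nylon: M = 11.8 kN·m per $
  titanium alloy: M = 3.90 kN·m per $
  PEEK: M = 0.832 kN·m per $
  tungsten: M = 0.734 kN·m per $
The maximum is for elm.

elm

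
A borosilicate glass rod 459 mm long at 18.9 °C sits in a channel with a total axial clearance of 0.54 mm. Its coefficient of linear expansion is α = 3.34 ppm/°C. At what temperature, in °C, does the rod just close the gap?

371 °C

α·L₀·ΔT = 0.54 mm ⇒ ΔT = 0.54 / (3.34×10⁻⁶ × 459.0) = 352.2 K.
T = 18.9 + 352.2 = 371.1 °C.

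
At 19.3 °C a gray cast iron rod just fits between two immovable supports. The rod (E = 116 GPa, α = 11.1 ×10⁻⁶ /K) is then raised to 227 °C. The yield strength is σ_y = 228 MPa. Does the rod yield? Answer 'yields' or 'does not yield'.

ΔT = 207.7 K. Constrained thermal stress σ = E·α·ΔT = 116.0×10³ MPa × 11.1×10⁻⁶ × 207.7 = 267 MPa (compressive).
Compare to σ_y = 228 MPa: σ ≥ σ_y, so it yields.

yields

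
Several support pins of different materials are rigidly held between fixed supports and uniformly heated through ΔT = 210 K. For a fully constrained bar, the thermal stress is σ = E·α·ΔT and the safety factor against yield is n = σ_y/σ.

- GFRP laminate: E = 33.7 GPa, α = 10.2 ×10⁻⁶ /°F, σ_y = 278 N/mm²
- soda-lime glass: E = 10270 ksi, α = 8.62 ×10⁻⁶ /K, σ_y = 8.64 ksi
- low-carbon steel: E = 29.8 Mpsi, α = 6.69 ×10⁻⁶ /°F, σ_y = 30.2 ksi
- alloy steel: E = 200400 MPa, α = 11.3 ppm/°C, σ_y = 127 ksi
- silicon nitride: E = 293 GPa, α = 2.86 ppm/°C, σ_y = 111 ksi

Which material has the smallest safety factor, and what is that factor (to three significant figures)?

In consistent units (E in GPa, α in ×10⁻⁶/K, σ_y in MPa):
  GFRP laminate: E = 33.70, α = 18.4, σ_y = 278.0 → σ = 130 MPa, n = 2.14
  soda-lime glass: E = 70.81, α = 8.62, σ_y = 59.57 → σ = 128 MPa, n = 0.465
  low-carbon steel: E = 205.5, α = 12.0, σ_y = 208.2 → σ = 520 MPa, n = 0.401
  alloy steel: E = 200.4, α = 11.3, σ_y = 875.6 → σ = 476 MPa, n = 1.84
  silicon nitride: E = 293.0, α = 2.86, σ_y = 765.3 → σ = 176 MPa, n = 4.35
The minimum is low-carbon steel at n = 0.401.

low-carbon steel, n = 0.401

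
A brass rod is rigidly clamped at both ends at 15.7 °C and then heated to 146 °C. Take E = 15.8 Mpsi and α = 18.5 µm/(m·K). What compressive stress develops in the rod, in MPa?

263 MPa

E = 15.8 Mpsi = 108.9 GPa.
ΔT = 130.3 K. Constrained thermal stress σ = E·α·ΔT = 108.9×10³ MPa × 18.5×10⁻⁶ × 130.3 = 263 MPa (compressive).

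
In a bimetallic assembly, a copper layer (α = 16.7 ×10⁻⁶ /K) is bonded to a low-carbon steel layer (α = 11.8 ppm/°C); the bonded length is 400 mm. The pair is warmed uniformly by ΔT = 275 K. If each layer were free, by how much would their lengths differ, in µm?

Δα = |16.7 − 11.8|×10⁻⁶/K = 4.90×10⁻⁶/K.
ΔL_mismatch = Δα·L·ΔT = 4.90×10⁻⁶ × 400.0 mm × 275.0 K = 539 µm.

539 µm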